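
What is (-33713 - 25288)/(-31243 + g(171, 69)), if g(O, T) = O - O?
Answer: 59001/31243 ≈ 1.8885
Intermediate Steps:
g(O, T) = 0
(-33713 - 25288)/(-31243 + g(171, 69)) = (-33713 - 25288)/(-31243 + 0) = -59001/(-31243) = -59001*(-1/31243) = 59001/31243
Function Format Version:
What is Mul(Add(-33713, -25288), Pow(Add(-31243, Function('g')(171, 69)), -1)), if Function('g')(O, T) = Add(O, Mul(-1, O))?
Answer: Rational(59001, 31243) ≈ 1.8885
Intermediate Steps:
Function('g')(O, T) = 0
Mul(Add(-33713, -25288), Pow(Add(-31243, Function('g')(171, 69)), -1)) = Mul(Add(-33713, -25288), Pow(Add(-31243, 0), -1)) = Mul(-59001, Pow(-31243, -1)) = Mul(-59001, Rational(-1, 31243)) = Rational(59001, 31243)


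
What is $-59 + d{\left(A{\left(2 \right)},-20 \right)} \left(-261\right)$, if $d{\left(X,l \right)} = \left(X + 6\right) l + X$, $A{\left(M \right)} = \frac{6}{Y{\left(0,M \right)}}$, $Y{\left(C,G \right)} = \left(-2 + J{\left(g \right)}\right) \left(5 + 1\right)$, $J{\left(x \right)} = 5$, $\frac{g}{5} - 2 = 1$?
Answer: $32914$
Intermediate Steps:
$g = 15$ ($g = 10 + 5 \cdot 1 = 10 + 5 = 15$)
$Y{\left(C,G \right)} = 18$ ($Y{\left(C,G \right)} = \left(-2 + 5\right) \left(5 + 1\right) = 3 \cdot 6 = 18$)
$A{\left(M \right)} = \frac{1}{3}$ ($A{\left(M \right)} = \frac{6}{18} = 6 \cdot \frac{1}{18} = \frac{1}{3}$)
$d{\left(X,l \right)} = X + l \left(6 + X\right)$ ($d{\left(X,l \right)} = \left(6 + X\right) l + X = l \left(6 + X\right) + X = X + l \left(6 + X\right)$)
$-59 + d{\left(A{\left(2 \right)},-20 \right)} \left(-261\right) = -59 + \left(\frac{1}{3} + 6 \left(-20\right) + \frac{1}{3} \left(-20\right)\right) \left(-261\right) = -59 + \left(\frac{1}{3} - 120 - \frac{20}{3}\right) \left(-261\right) = -59 - -32973 = -59 + 32973 = 32914$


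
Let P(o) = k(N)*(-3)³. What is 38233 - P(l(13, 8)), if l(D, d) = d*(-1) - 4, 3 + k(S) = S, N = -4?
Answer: 38044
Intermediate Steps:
k(S) = -3 + S
l(D, d) = -4 - d (l(D, d) = -d - 4 = -4 - d)
P(o) = 189 (P(o) = (-3 - 4)*(-3)³ = -7*(-27) = 189)
38233 - P(l(13, 8)) = 38233 - 1*189 = 38233 - 189 = 38044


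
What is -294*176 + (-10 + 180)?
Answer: -51574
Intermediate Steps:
-294*176 + (-10 + 180) = -51744 + 170 = -51574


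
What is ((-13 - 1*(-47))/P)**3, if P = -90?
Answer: -4913/91125 ≈ -0.053915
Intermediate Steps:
((-13 - 1*(-47))/P)**3 = ((-13 - 1*(-47))/(-90))**3 = ((-13 + 47)*(-1/90))**3 = (34*(-1/90))**3 = (-17/45)**3 = -4913/91125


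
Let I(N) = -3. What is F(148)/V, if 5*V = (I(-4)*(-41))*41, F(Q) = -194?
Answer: -970/5043 ≈ -0.19235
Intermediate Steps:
V = 5043/5 (V = (-3*(-41)*41)/5 = (123*41)/5 = (⅕)*5043 = 5043/5 ≈ 1008.6)
F(148)/V = -194/5043/5 = -194*5/5043 = -970/5043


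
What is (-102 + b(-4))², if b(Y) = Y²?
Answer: 7396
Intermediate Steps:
(-102 + b(-4))² = (-102 + (-4)²)² = (-102 + 16)² = (-86)² = 7396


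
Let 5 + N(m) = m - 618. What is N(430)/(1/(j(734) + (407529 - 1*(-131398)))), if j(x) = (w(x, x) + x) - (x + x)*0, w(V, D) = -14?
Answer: -104151871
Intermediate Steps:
N(m) = -623 + m (N(m) = -5 + (m - 618) = -5 + (-618 + m) = -623 + m)
j(x) = -14 + x (j(x) = (-14 + x) - (x + x)*0 = (-14 + x) - 2*x*0 = (-14 + x) - 1*0 = (-14 + x) + 0 = -14 + x)
N(430)/(1/(j(734) + (407529 - 1*(-131398)))) = (-623 + 430)/(1/((-14 + 734) + (407529 - 1*(-131398)))) = -193/(1/(720 + (407529 + 131398))) = -193/(1/(720 + 538927)) = -193/(1/539647) = -193/1/539647 = -193*539647 = -104151871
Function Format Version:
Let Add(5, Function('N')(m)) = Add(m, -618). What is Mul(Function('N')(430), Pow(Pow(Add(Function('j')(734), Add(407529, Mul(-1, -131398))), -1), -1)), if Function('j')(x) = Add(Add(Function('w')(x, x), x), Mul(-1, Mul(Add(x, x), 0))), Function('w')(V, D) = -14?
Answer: -104151871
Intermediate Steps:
Function('N')(m) = Add(-623, m) (Function('N')(m) = Add(-5, Add(m, -618)) = Add(-5, Add(-618, m)) = Add(-623, m))
Function('j')(x) = Add(-14, x) (Function('j')(x) = Add(Add(-14, x), Mul(-1, Mul(Add(x, x), 0))) = Add(Add(-14, x), Mul(-1, Mul(Mul(2, x), 0))) = Add(Add(-14, x), Mul(-1, 0)) = Add(Add(-14, x), 0) = Add(-14, x))
Mul(Function('N')(430), Pow(Pow(Add(Function('j')(734), Add(407529, Mul(-1, -131398))), -1), -1)) = Mul(Add(-623, 430), Pow(Pow(Add(Add(-14, 734), Add(407529, Mul(-1, -131398))), -1), -1)) = Mul(-193, Pow(Pow(Add(720, Add(407529, 131398)), -1), -1)) = Mul(-193, Pow(Pow(Add(720, 538927), -1), -1)) = Mul(-193, Pow(Pow(539647, -1), -1)) = Mul(-193, Pow(Rational(1, 539647), -1)) = Mul(-193, 539647) = -104151871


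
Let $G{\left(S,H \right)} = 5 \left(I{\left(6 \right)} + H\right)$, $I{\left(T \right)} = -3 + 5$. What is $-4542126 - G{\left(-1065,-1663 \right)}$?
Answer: $-4533821$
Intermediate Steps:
$I{\left(T \right)} = 2$
$G{\left(S,H \right)} = 10 + 5 H$ ($G{\left(S,H \right)} = 5 \left(2 + H\right) = 10 + 5 H$)
$-4542126 - G{\left(-1065,-1663 \right)} = -4542126 - \left(10 + 5 \left(-1663\right)\right) = -4542126 - \left(10 - 8315\right) = -4542126 - -8305 = -4542126 + 8305 = -4533821$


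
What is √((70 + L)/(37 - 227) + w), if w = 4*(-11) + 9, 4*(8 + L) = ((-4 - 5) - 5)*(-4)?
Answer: I*√885/5 ≈ 5.9498*I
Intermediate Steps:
L = 6 (L = -8 + (((-4 - 5) - 5)*(-4))/4 = -8 + ((-9 - 5)*(-4))/4 = -8 + (-14*(-4))/4 = -8 + (¼)*56 = -8 + 14 = 6)
w = -35 (w = -44 + 9 = -35)
√((70 + L)/(37 - 227) + w) = √((70 + 6)/(37 - 227) - 35) = √(76/(-190) - 35) = √(76*(-1/190) - 35) = √(-⅖ - 35) = √(-177/5) = I*√885/5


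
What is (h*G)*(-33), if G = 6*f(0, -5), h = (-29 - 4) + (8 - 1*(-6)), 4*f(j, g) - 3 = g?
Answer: -1881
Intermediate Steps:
f(j, g) = ¾ + g/4
h = -19 (h = -33 + (8 + 6) = -33 + 14 = -19)
G = -3 (G = 6*(¾ + (¼)*(-5)) = 6*(¾ - 5/4) = 6*(-½) = -3)
(h*G)*(-33) = -19*(-3)*(-33) = 57*(-33) = -1881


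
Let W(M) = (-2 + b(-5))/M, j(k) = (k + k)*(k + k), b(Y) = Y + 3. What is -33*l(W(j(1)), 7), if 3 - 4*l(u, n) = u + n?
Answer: 99/4 ≈ 24.750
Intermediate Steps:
b(Y) = 3 + Y
j(k) = 4*k**2 (j(k) = (2*k)*(2*k) = 4*k**2)
W(M) = -4/M (W(M) = (-2 + (3 - 5))/M = (-2 - 2)/M = -4/M)
l(u, n) = 3/4 - n/4 - u/4 (l(u, n) = 3/4 - (u + n)/4 = 3/4 - (n + u)/4 = 3/4 + (-n/4 - u/4) = 3/4 - n/4 - u/4)
-33*l(W(j(1)), 7) = -33*(3/4 - 1/4*7 - (-1)/(4*1**2)) = -33*(3/4 - 7/4 - (-1)/(4*1)) = -33*(3/4 - 7/4 - (-1)/4) = -33*(3/4 - 7/4 - 1/4*(-1)) = -33*(3/4 - 7/4 + 1/4) = -33*(-3/4) = 99/4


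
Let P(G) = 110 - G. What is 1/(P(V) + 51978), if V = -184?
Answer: 1/52272 ≈ 1.9131e-5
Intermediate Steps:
1/(P(V) + 51978) = 1/((110 - 1*(-184)) + 51978) = 1/((110 + 184) + 51978) = 1/(294 + 51978) = 1/52272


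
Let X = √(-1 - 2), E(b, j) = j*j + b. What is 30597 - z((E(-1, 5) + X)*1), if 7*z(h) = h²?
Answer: 213606/7 - 48*I*√3/7 ≈ 30515.0 - 11.877*I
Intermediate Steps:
E(b, j) = b + j² (E(b, j) = j² + b = b + j²)
X = I*√3 (X = √(-3) = I*√3 ≈ 1.732*I)
z(h) = h²/7
30597 - z((E(-1, 5) + X)*1) = 30597 - (((-1 + 5²) + I*√3)*1)²/7 = 30597 - (((-1 + 25) + I*√3)*1)²/7 = 30597 - ((24 + I*√3)*1)²/7 = 30597 - (24 + I*√3)²/7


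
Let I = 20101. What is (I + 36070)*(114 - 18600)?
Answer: -1038377106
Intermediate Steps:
(I + 36070)*(114 - 18600) = (20101 + 36070)*(114 - 18600) = 56171*(-18486) = -1038377106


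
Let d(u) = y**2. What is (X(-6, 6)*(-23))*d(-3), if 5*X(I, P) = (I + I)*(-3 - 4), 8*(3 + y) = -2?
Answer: -81627/20 ≈ -4081.4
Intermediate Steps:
y = -13/4 (y = -3 + (1/8)*(-2) = -3 - 1/4 = -13/4 ≈ -3.2500)
X(I, P) = -14*I/5 (X(I, P) = ((I + I)*(-3 - 4))/5 = ((2*I)*(-7))/5 = (-14*I)/5 = -14*I/5)
d(u) = 169/16 (d(u) = (-13/4)**2 = 169/16)
(X(-6, 6)*(-23))*d(-3) = (-14/5*(-6)*(-23))*(169/16) = ((84/5)*(-23))*(169/16) = -1932/5*169/16 = -81627/20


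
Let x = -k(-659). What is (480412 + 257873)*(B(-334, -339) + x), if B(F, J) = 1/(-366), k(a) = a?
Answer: 59356391335/122 ≈ 4.8653e+8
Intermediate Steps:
B(F, J) = -1/366
x = 659 (x = -1*(-659) = 659)
(480412 + 257873)*(B(-334, -339) + x) = (480412 + 257873)*(-1/366 + 659) = 738285*(241193/366) = 59356391335/122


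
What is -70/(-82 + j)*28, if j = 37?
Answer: 392/9 ≈ 43.556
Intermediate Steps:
-70/(-82 + j)*28 = -70/(-82 + 37)*28 = -70/(-45)*28 = -70*(-1/45)*28 = (14/9)*28 = 392/9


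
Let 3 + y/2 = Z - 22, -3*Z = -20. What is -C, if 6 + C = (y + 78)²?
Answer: -15322/9 ≈ -1702.4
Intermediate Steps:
Z = 20/3 (Z = -⅓*(-20) = 20/3 ≈ 6.6667)
y = -110/3 (y = -6 + 2*(20/3 - 22) = -6 + 2*(-46/3) = -6 - 92/3 = -110/3 ≈ -36.667)
C = 15322/9 (C = -6 + (-110/3 + 78)² = -6 + (124/3)² = -6 + 15376/9 = 15322/9 ≈ 1702.4)
-C = -1*15322/9 = -15322/9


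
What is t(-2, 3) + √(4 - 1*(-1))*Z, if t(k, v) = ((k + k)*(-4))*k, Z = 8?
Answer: -32 + 8*√5 ≈ -14.111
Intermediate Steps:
t(k, v) = -8*k² (t(k, v) = ((2*k)*(-4))*k = (-8*k)*k = -8*k²)
t(-2, 3) + √(4 - 1*(-1))*Z = -8*(-2)² + √(4 - 1*(-1))*8 = -8*4 + √(4 + 1)*8 = -32 + √5*8 = -32 + 8*√5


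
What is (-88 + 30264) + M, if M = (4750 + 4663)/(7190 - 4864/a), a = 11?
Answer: 2239947319/74226 ≈ 30177.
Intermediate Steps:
M = 103543/74226 (M = (4750 + 4663)/(7190 - 4864/11) = 9413/(7190 - 4864/11) = 9413/(74226/11) = 9413*(11/74226) = 103543/74226 ≈ 1.3950)
(-88 + 30264) + M = (-88 + 30264) + 103543/74226 = 30176 + 103543/74226 = 2239947319/74226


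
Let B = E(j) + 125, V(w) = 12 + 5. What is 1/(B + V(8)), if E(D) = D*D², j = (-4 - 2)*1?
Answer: -1/74 ≈ -0.013514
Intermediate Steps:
V(w) = 17
j = -6 (j = -6*1 = -6)
E(D) = D³
B = -91 (B = (-6)³ + 125 = -216 + 125 = -91)
1/(B + V(8)) = 1/(-91 + 17) = 1/(-74) = -1/74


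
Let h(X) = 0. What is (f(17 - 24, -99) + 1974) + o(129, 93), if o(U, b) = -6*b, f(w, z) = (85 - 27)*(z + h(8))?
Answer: -4326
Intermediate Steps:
f(w, z) = 58*z (f(w, z) = (85 - 27)*(z + 0) = 58*z)
(f(17 - 24, -99) + 1974) + o(129, 93) = (58*(-99) + 1974) - 6*93 = (-5742 + 1974) - 558 = -3768 - 558 = -4326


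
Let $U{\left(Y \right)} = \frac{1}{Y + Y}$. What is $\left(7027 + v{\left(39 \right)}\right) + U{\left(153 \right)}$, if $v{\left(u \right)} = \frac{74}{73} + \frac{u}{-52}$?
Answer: $\frac{313950179}{44676} \approx 7027.3$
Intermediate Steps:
$v{\left(u \right)} = \frac{74}{73} - \frac{u}{52}$ ($v{\left(u \right)} = 74 \cdot \frac{1}{73} + u \left(- \frac{1}{52}\right) = \frac{74}{73} - \frac{u}{52}$)
$U{\left(Y \right)} = \frac{1}{2 Y}$
$\left(7027 + v{\left(39 \right)}\right) + U{\left(153 \right)} = \left(7027 + \left(\frac{74}{73} - \frac{3}{4}\right)\right) + \frac{1}{2 \cdot 153} = \left(7027 + \left(\frac{74}{73} - \frac{3}{4}\right)\right) + \frac{1}{2} \cdot \frac{1}{153} = \left(7027 + \frac{77}{292}\right) + \frac{1}{306} = \frac{2051961}{292} + \frac{1}{306} = \frac{313950179}{44676}$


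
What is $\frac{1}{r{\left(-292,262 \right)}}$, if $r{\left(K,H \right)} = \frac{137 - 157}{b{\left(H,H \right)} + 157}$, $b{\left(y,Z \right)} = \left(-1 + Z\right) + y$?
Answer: $-34$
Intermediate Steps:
$b{\left(y,Z \right)} = -1 + Z + y$
$r{\left(K,H \right)} = - \frac{20}{156 + 2 H}$ ($r{\left(K,H \right)} = \frac{137 - 157}{\left(-1 + H + H\right) + 157} = - \frac{20}{\left(-1 + 2 H\right) + 157} = - \frac{20}{156 + 2 H}$)
$\frac{1}{r{\left(-292,262 \right)}} = \frac{1}{\left(-10\right) \frac{1}{78 + 262}} = \frac{1}{\left(-10\right) \frac{1}{340}} = \frac{1}{- \frac{1}{34}} = -34$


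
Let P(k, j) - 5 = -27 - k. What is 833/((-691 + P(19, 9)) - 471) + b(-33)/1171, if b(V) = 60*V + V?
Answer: -3397082/1408713 ≈ -2.4115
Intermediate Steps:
P(k, j) = -22 - k (P(k, j) = 5 + (-27 - k) = -22 - k)
b(V) = 61*V
833/((-691 + P(19, 9)) - 471) + b(-33)/1171 = 833/((-691 + (-22 - 1*19)) - 471) + (61*(-33))/1171 = 833/((-691 + (-22 - 19)) - 471) - 2013*1/1171 = 833/((-691 - 41) - 471) - 2013/1171 = 833/(-732 - 471) - 2013/1171 = 833/(-1203) - 2013/1171 = 833*(-1/1203) - 2013/1171 = -833/1203 - 2013/1171 = -3397082/1408713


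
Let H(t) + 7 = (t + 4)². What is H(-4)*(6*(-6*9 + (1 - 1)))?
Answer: 2268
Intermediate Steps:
H(t) = -7 + (4 + t)² (H(t) = -7 + (t + 4)² = -7 + (4 + t)²)
H(-4)*(6*(-6*9 + (1 - 1))) = (-7 + (4 - 4)²)*(6*(-6*9 + (1 - 1))) = (-7 + 0²)*(6*(-54 + 0)) = (-7 + 0)*(6*(-54)) = -7*(-324) = 2268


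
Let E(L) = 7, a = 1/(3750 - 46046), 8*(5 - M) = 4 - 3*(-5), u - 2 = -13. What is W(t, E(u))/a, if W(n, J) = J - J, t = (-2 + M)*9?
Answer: 0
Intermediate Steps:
u = -11 (u = 2 - 13 = -11)
M = 21/8 (M = 5 - (4 - 3*(-5))/8 = 5 - (4 + 15)/8 = 5 - 1/8*19 = 5 - 19/8 = 21/8 ≈ 2.6250)
a = -1/42296 (a = 1/(-42296) = -1/42296 ≈ -2.3643e-5)
t = 45/8 (t = (-2 + 21/8)*9 = (5/8)*9 = 45/8 ≈ 5.6250)
W(n, J) = 0
W(t, E(u))/a = 0/(-1/42296) = 0*(-42296) = 0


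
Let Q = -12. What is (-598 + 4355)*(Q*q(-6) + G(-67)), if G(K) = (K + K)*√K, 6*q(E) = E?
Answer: 45084 - 503438*I*√67 ≈ 45084.0 - 4.1208e+6*I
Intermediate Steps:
q(E) = E/6
G(K) = 2*K^(3/2) (G(K) = (2*K)*√K = 2*K^(3/2))
(-598 + 4355)*(Q*q(-6) + G(-67)) = (-598 + 4355)*(-2*(-6) + 2*(-67)^(3/2)) = 3757*(-12*(-1) + 2*(-67*I*√67)) = 3757*(12 - 134*I*√67) = 45084 - 503438*I*√67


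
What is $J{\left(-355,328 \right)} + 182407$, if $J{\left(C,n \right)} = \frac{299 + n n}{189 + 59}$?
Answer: $\frac{45344819}{248} \approx 1.8284 \cdot 10^{5}$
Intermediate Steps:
$J{\left(C,n \right)} = \frac{299}{248} + \frac{n^{2}}{248}$ ($J{\left(C,n \right)} = \frac{299 + n^{2}}{248} = \left(299 + n^{2}\right) \frac{1}{248} = \frac{299}{248} + \frac{n^{2}}{248}$)
$J{\left(-355,328 \right)} + 182407 = \left(\frac{299}{248} + \frac{328^{2}}{248}\right) + 182407 = \left(\frac{299}{248} + \frac{1}{248} \cdot 107584\right) + 182407 = \left(\frac{299}{248} + \frac{13448}{31}\right) + 182407 = \frac{107883}{248} + 182407 = \frac{45344819}{248}$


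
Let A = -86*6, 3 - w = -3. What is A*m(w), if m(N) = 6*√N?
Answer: -3096*√6 ≈ -7583.6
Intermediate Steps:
w = 6 (w = 3 - 1*(-3) = 3 + 3 = 6)
A = -516
A*m(w) = -3096*√6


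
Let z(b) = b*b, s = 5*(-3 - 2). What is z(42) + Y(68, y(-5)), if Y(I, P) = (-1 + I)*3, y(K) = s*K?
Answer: 1965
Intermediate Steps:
s = -25 (s = 5*(-5) = -25)
y(K) = -25*K
Y(I, P) = -3 + 3*I
z(b) = b²
z(42) + Y(68, y(-5)) = 42² + (-3 + 3*68) = 1764 + (-3 + 204) = 1764 + 201 = 1965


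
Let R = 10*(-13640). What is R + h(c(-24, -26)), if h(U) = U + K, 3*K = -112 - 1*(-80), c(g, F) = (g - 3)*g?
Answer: -407288/3 ≈ -1.3576e+5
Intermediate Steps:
c(g, F) = g*(-3 + g) (c(g, F) = (-3 + g)*g = g*(-3 + g))
K = -32/3 (K = (-112 - 1*(-80))/3 = (-112 + 80)/3 = (1/3)*(-32) = -32/3 ≈ -10.667)
R = -136400
h(U) = -32/3 + U (h(U) = U - 32/3 = -32/3 + U)
R + h(c(-24, -26)) = -136400 + (-32/3 - 24*(-3 - 24)) = -136400 + (-32/3 - 24*(-27)) = -136400 + (-32/3 + 648) = -136400 + 1912/3 = -407288/3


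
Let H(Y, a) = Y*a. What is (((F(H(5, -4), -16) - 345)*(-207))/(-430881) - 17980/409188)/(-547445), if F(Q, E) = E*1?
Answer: 3193719338/8043396548785455 ≈ 3.9706e-7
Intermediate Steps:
F(Q, E) = E
(((F(H(5, -4), -16) - 345)*(-207))/(-430881) - 17980/409188)/(-547445) = (((-16 - 345)*(-207))/(-430881) - 17980/409188)/(-547445) = (-361*(-207)*(-1/430881) - 17980*1/409188)*(-1/547445) = (74727*(-1/430881) - 4495/102297)*(-1/547445) = (-24909/143627 - 4495/102297)*(-1/547445) = -3193719338/14692611219*(-1/547445) = 3193719338/8043396548785455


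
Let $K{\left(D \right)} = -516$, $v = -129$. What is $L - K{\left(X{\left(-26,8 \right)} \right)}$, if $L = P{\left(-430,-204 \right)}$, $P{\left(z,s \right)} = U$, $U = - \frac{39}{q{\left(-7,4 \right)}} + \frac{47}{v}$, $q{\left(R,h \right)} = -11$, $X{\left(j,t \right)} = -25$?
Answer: $\frac{736718}{1419} \approx 519.18$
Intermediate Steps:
$U = \frac{4514}{1419}$ ($U = - \frac{39}{-11} + \frac{47}{-129} = \left(-39\right) \left(- \frac{1}{11}\right) + 47 \left(- \frac{1}{129}\right) = \frac{39}{11} - \frac{47}{129} = \frac{4514}{1419} \approx 3.1811$)
$P{\left(z,s \right)} = \frac{4514}{1419}$
$L = \frac{4514}{1419} \approx 3.1811$
$L - K{\left(X{\left(-26,8 \right)} \right)} = \frac{4514}{1419} - -516 = \frac{4514}{1419} + 516 = \frac{736718}{1419}$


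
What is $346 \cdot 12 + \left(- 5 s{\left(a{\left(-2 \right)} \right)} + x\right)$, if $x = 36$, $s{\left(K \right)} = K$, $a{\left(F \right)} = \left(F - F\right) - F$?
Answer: $4178$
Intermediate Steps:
$a{\left(F \right)} = - F$ ($a{\left(F \right)} = 0 - F = - F$)
$346 \cdot 12 + \left(- 5 s{\left(a{\left(-2 \right)} \right)} + x\right) = 346 \cdot 12 + \left(- 5 \left(\left(-1\right) \left(-2\right)\right) + 36\right) = 4152 + \left(\left(-5\right) 2 + 36\right) = 4152 + \left(-10 + 36\right) = 4152 + 26 = 4178$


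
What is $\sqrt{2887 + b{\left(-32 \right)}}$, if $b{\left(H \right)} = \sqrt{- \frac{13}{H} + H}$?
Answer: $\frac{\sqrt{46192 + 2 i \sqrt{2022}}}{4} \approx 53.731 + 0.052305 i$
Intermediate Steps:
$b{\left(H \right)} = \sqrt{H - \frac{13}{H}}$
$\sqrt{2887 + b{\left(-32 \right)}} = \sqrt{2887 + \sqrt{-32 - \frac{13}{-32}}} = \sqrt{2887 + \sqrt{-32 - - \frac{13}{32}}} = \sqrt{2887 + \sqrt{-32 + \frac{13}{32}}} = \sqrt{2887 + \sqrt{- \frac{1011}{32}}} = \sqrt{2887 + \frac{i \sqrt{2022}}{8}}$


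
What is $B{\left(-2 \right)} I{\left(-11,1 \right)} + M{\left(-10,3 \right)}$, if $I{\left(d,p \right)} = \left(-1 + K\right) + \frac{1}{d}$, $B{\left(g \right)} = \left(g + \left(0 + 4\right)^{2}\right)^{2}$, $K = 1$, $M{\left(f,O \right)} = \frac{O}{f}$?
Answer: $- \frac{1993}{110} \approx -18.118$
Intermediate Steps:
$B{\left(g \right)} = \left(16 + g\right)^{2}$ ($B{\left(g \right)} = \left(g + 4^{2}\right)^{2} = \left(g + 16\right)^{2} = \left(16 + g\right)^{2}$)
$I{\left(d,p \right)} = \frac{1}{d}$ ($I{\left(d,p \right)} = \left(-1 + 1\right) + \frac{1}{d} = 0 + \frac{1}{d} = \frac{1}{d}$)
$B{\left(-2 \right)} I{\left(-11,1 \right)} + M{\left(-10,3 \right)} = \frac{\left(16 - 2\right)^{2}}{-11} + \frac{3}{-10} = 14^{2} \left(- \frac{1}{11}\right) + 3 \left(- \frac{1}{10}\right) = 196 \left(- \frac{1}{11}\right) - \frac{3}{10} = - \frac{196}{11} - \frac{3}{10} = - \frac{1993}{110}$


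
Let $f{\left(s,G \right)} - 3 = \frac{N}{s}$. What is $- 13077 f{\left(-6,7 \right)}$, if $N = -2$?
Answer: $-43590$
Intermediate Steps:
$f{\left(s,G \right)} = 3 - \frac{2}{s}$
$- 13077 f{\left(-6,7 \right)} = - 13077 \left(3 - \frac{2}{-6}\right) = - 13077 \left(3 - - \frac{1}{3}\right) = - 13077 \left(3 + \frac{1}{3}\right) = \left(-13077\right) \frac{10}{3} = -43590$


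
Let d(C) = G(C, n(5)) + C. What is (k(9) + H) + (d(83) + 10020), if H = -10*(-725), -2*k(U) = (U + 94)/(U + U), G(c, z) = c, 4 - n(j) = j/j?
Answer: 627593/36 ≈ 17433.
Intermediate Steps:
n(j) = 3 (n(j) = 4 - j/j = 4 - 1*1 = 4 - 1 = 3)
k(U) = -(94 + U)/(4*U) (k(U) = -(U + 94)/(2*(U + U)) = -(94 + U)/(2*(2*U)) = -(94 + U)*1/(2*U)/2 = -(94 + U)/(4*U))
d(C) = 2*C (d(C) = C + C = 2*C)
H = 7250
(k(9) + H) + (d(83) + 10020) = ((1/4)*(-94 - 1*9)/9 + 7250) + (2*83 + 10020) = ((1/4)*(1/9)*(-94 - 9) + 7250) + (166 + 10020) = ((1/4)*(1/9)*(-103) + 7250) + 10186 = (-103/36 + 7250) + 10186 = 260897/36 + 10186 = 627593/36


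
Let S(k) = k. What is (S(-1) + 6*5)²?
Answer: 841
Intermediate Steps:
(S(-1) + 6*5)² = (-1 + 6*5)² = (-1 + 30)² = 29² = 841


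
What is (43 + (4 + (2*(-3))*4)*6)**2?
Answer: 5929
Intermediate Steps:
(43 + (4 + (2*(-3))*4)*6)**2 = (43 + (4 - 6*4)*6)**2 = (43 + (4 - 24)*6)**2 = (43 - 20*6)**2 = (43 - 120)**2 = (-77)**2 = 5929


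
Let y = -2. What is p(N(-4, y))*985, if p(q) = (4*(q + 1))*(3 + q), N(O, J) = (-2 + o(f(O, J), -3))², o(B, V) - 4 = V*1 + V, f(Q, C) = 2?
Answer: 1272620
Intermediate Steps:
o(B, V) = 4 + 2*V (o(B, V) = 4 + (V*1 + V) = 4 + (V + V) = 4 + 2*V)
N(O, J) = 16 (N(O, J) = (-2 + (4 + 2*(-3)))² = (-2 + (4 - 6))² = (-2 - 2)² = (-4)² = 16)
p(q) = (3 + q)*(4 + 4*q) (p(q) = (4*(1 + q))*(3 + q) = (4 + 4*q)*(3 + q) = (3 + q)*(4 + 4*q))
p(N(-4, y))*985 = (12 + 4*16² + 16*16)*985 = (12 + 4*256 + 256)*985 = (12 + 1024 + 256)*985 = 1292*985 = 1272620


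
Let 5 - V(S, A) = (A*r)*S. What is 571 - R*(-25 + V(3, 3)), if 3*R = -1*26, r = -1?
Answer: 1427/3 ≈ 475.67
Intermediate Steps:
R = -26/3 (R = (-1*26)/3 = (⅓)*(-26) = -26/3 ≈ -8.6667)
V(S, A) = 5 + A*S (V(S, A) = 5 - A*(-1)*S = 5 - (-A)*S = 5 - (-1)*A*S = 5 + A*S)
571 - R*(-25 + V(3, 3)) = 571 - (-26)*(-25 + (5 + 3*3))/3 = 571 - (-26)*(-25 + (5 + 9))/3 = 571 - (-26)*(-25 + 14)/3 = 571 - (-26)*(-11)/3 = 571 - 1*286/3 = 571 - 286/3 = 1427/3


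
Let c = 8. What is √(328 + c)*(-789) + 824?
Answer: 824 - 3156*√21 ≈ -13639.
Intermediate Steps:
√(328 + c)*(-789) + 824 = √(328 + 8)*(-789) + 824 = √336*(-789) + 824 = (4*√21)*(-789) + 824 = -3156*√21 + 824 = 824 - 3156*√21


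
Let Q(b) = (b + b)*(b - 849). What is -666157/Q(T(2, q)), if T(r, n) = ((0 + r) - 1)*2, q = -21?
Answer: 666157/3388 ≈ 196.62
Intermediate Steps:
T(r, n) = -2 + 2*r (T(r, n) = (r - 1)*2 = (-1 + r)*2 = -2 + 2*r)
Q(b) = 2*b*(-849 + b) (Q(b) = (2*b)*(-849 + b) = 2*b*(-849 + b))
-666157/Q(T(2, q)) = -666157*1/(2*(-849 + (-2 + 2*2))*(-2 + 2*2)) = -666157*1/(2*(-849 + (-2 + 4))*(-2 + 4)) = -666157*1/(4*(-849 + 2)) = -666157/(2*2*(-847)) = -666157/(-3388) = -666157*(-1/3388) = 666157/3388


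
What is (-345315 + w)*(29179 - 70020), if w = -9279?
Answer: 14481973554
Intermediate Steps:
(-345315 + w)*(29179 - 70020) = (-345315 - 9279)*(29179 - 70020) = -354594*(-40841) = 14481973554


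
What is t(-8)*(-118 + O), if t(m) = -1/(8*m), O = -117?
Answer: -235/64 ≈ -3.6719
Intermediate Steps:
t(m) = -1/(8*m)
t(-8)*(-118 + O) = (-⅛/(-8))*(-118 - 117) = -⅛*(-⅛)*(-235) = (1/64)*(-235) = -235/64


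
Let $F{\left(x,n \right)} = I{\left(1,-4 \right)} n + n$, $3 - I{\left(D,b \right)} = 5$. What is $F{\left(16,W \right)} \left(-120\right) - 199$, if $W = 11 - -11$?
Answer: $2441$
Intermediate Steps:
$W = 22$ ($W = 11 + 11 = 22$)
$I{\left(D,b \right)} = -2$ ($I{\left(D,b \right)} = 3 - 5 = -2$)
$F{\left(x,n \right)} = - n$ ($F{\left(x,n \right)} = - 2 n + n = - n$)
$F{\left(16,W \right)} \left(-120\right) - 199 = \left(-1\right) 22 \left(-120\right) - 199 = \left(-22\right) \left(-120\right) - 199 = 2640 - 199 = 2441$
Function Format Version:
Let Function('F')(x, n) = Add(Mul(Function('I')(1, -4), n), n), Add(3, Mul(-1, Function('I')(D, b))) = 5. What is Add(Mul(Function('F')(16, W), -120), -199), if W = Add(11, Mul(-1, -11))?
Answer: 2441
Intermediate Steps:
W = 22 (W = Add(11, 11) = 22)
Function('I')(D, b) = -2 (Function('I')(D, b) = Add(3, Mul(-1, 5)) = Add(3, -5) = -2)
Function('F')(x, n) = Mul(-1, n) (Function('F')(x, n) = Add(Mul(-2, n), n) = Mul(-1, n))
Add(Mul(Function('F')(16, W), -120), -199) = Add(Mul(Mul(-1, 22), -120), -199) = Add(Mul(-22, -120), -199) = Add(2640, -199) = 2441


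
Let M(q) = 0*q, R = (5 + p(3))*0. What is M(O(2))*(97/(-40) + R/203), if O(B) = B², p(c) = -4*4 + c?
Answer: 0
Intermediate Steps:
p(c) = -16 + c
R = 0 (R = (5 + (-16 + 3))*0 = (5 - 13)*0 = -8*0 = 0)
M(q) = 0
M(O(2))*(97/(-40) + R/203) = 0*(97/(-40) + 0/203) = 0*(97*(-1/40) + 0*(1/203)) = 0*(-97/40 + 0) = 0*(-97/40) = 0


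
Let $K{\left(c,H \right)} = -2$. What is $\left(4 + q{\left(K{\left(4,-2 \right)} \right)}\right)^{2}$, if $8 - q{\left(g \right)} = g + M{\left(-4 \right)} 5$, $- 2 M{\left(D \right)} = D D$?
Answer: $2916$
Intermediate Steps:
$M{\left(D \right)} = - \frac{D^{2}}{2}$ ($M{\left(D \right)} = - \frac{D D}{2} = - \frac{D^{2}}{2}$)
$q{\left(g \right)} = 48 - g$ ($q{\left(g \right)} = 8 - \left(g + - \frac{\left(-4\right)^{2}}{2} \cdot 5\right) = 8 - \left(g + \left(- \frac{1}{2}\right) 16 \cdot 5\right) = 8 - \left(g - 40\right) = 8 - \left(-40 + g\right) = 48 - g$)
$\left(4 + q{\left(K{\left(4,-2 \right)} \right)}\right)^{2} = \left(4 + \left(48 - -2\right)\right)^{2} = \left(4 + \left(48 + 2\right)\right)^{2} = \left(4 + 50\right)^{2} = 54^{2} = 2916$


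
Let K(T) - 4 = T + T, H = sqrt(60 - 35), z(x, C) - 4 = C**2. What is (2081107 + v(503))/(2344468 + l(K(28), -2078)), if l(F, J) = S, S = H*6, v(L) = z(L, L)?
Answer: 1167060/1172249 ≈ 0.99557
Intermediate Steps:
z(x, C) = 4 + C**2
H = 5 (H = sqrt(25) = 5)
v(L) = 4 + L**2
S = 30 (S = 5*6 = 30)
K(T) = 4 + 2*T (K(T) = 4 + (T + T) = 4 + 2*T)
l(F, J) = 30
(2081107 + v(503))/(2344468 + l(K(28), -2078)) = (2081107 + (4 + 503**2))/(2344468 + 30) = (2081107 + (4 + 253009))/2344498 = (2081107 + 253013)*(1/2344498) = 2334120*(1/2344498) = 1167060/1172249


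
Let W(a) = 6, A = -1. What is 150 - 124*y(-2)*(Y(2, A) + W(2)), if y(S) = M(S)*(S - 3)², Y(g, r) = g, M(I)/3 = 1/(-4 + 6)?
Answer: -37050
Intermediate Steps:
M(I) = 3/2 (M(I) = 3/(-4 + 6) = 3/2)
y(S) = 3*(-3 + S)²/2 (y(S) = 3*(S - 3)²/2 = 3*(-3 + S)²/2)
150 - 124*y(-2)*(Y(2, A) + W(2)) = 150 - 124*3*(-3 - 2)²/2*(2 + 6) = 150 - 124*(3/2)*(-5)²*8 = 150 - 124*(3/2)*25*8 = 150 - 4650*8 = 150 - 124*300 = 150 - 37200 = -37050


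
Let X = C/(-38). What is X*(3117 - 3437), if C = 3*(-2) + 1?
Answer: -800/19 ≈ -42.105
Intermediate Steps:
C = -5 (C = -6 + 1 = -5)
X = 5/38 (X = -5/(-38) = -5*(-1/38) = 5/38 ≈ 0.13158)
X*(3117 - 3437) = 5*(3117 - 3437)/38 = (5/38)*(-320) = -800/19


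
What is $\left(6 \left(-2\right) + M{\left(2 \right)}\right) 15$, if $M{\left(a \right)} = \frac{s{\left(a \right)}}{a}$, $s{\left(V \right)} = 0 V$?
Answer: $-180$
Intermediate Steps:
$s{\left(V \right)} = 0$
$M{\left(a \right)} = 0$ ($M{\left(a \right)} = \frac{0}{a} = 0$)
$\left(6 \left(-2\right) + M{\left(2 \right)}\right) 15 = \left(6 \left(-2\right) + 0\right) 15 = \left(-12 + 0\right) 15 = \left(-12\right) 15 = -180$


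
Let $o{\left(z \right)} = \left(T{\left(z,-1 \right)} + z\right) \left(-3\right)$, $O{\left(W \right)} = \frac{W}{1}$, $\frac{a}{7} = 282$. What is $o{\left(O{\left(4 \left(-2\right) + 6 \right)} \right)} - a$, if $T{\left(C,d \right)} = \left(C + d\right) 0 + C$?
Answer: $-1962$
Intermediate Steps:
$T{\left(C,d \right)} = C$ ($T{\left(C,d \right)} = 0 + C = C$)
$a = 1974$ ($a = 7 \cdot 282 = 1974$)
$O{\left(W \right)} = W$ ($O{\left(W \right)} = W 1 = W$)
$o{\left(z \right)} = - 6 z$ ($o{\left(z \right)} = \left(z + z\right) \left(-3\right) = 2 z \left(-3\right) = - 6 z$)
$o{\left(O{\left(4 \left(-2\right) + 6 \right)} \right)} - a = - 6 \left(4 \left(-2\right) + 6\right) - 1974 = - 6 \left(-8 + 6\right) - 1974 = \left(-6\right) \left(-2\right) - 1974 = 12 - 1974 = -1962$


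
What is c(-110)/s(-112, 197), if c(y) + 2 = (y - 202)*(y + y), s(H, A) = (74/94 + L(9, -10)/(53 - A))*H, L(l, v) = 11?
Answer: -29033874/33677 ≈ -862.13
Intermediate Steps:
s(H, A) = H*(37/47 + 11/(53 - A)) (s(H, A) = (74/94 + 11/(53 - A))*H = (74*(1/94) + 11/(53 - A))*H = (37/47 + 11/(53 - A))*H = H*(37/47 + 11/(53 - A)))
c(y) = -2 + 2*y*(-202 + y) (c(y) = -2 + (y - 202)*(y + y) = -2 + (-202 + y)*(2*y) = -2 + 2*y*(-202 + y))
c(-110)/s(-112, 197) = (-2 - 404*(-110) + 2*(-110)**2)/(((1/47)*(-112)*(-2478 + 37*197)/(-53 + 197))) = (-2 + 44440 + 2*12100)/(((1/47)*(-112)*(-2478 + 7289)/144)) = (-2 + 44440 + 24200)/(((1/47)*(-112)*(1/144)*4811)) = 68638/(-33677/423) = 68638*(-423/33677) = -29033874/33677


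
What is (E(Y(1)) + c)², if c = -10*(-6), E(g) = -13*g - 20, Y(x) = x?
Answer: 729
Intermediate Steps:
E(g) = -20 - 13*g
c = 60
(E(Y(1)) + c)² = ((-20 - 13*1) + 60)² = ((-20 - 13) + 60)² = (-33 + 60)² = 27² = 729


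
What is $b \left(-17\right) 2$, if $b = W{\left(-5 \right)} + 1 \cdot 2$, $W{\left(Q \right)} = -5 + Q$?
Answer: $272$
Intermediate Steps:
$b = -8$ ($b = \left(-5 - 5\right) + 1 \cdot 2 = -10 + 2 = -8$)
$b \left(-17\right) 2 = \left(-8\right) \left(-17\right) 2 = 136 \cdot 2 = 272$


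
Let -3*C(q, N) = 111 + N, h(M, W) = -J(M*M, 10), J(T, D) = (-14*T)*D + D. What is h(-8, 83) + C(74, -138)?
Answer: 8959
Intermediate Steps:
J(T, D) = D - 14*D*T (J(T, D) = -14*D*T + D = D - 14*D*T)
h(M, W) = -10 + 140*M² (h(M, W) = -10*(1 - 14*M*M) = -10*(1 - 14*M²) = -(10 - 140*M²) = -10 + 140*M²)
C(q, N) = -37 - N/3 (C(q, N) = -(111 + N)/3 = -37 - N/3)
h(-8, 83) + C(74, -138) = (-10 + 140*(-8)²) + (-37 - ⅓*(-138)) = (-10 + 140*64) + (-37 + 46) = (-10 + 8960) + 9 = 8950 + 9 = 8959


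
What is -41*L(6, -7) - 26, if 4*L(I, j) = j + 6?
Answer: -63/4 ≈ -15.750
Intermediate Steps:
L(I, j) = 3/2 + j/4 (L(I, j) = (j + 6)/4 = (6 + j)/4 = 3/2 + j/4)
-41*L(6, -7) - 26 = -41*(3/2 + (¼)*(-7)) - 26 = -41*(3/2 - 7/4) - 26 = -41*(-¼) - 26 = 41/4 - 26 = -63/4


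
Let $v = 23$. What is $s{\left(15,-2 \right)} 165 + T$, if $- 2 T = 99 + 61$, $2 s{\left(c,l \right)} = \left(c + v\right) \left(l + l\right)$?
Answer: $-12620$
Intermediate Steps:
$s{\left(c,l \right)} = l \left(23 + c\right)$ ($s{\left(c,l \right)} = \frac{\left(c + 23\right) \left(l + l\right)}{2} = \frac{\left(23 + c\right) 2 l}{2} = \frac{2 l \left(23 + c\right)}{2} = l \left(23 + c\right)$)
$T = -80$ ($T = - \frac{99 + 61}{2} = \left(- \frac{1}{2}\right) 160 = -80$)
$s{\left(15,-2 \right)} 165 + T = - 2 \left(23 + 15\right) 165 - 80 = \left(-2\right) 38 \cdot 165 - 80 = \left(-76\right) 165 - 80 = -12540 - 80 = -12620$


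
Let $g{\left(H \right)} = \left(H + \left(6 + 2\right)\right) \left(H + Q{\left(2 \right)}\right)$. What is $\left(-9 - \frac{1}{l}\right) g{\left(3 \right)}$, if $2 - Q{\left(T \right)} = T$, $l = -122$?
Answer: $- \frac{36201}{122} \approx -296.73$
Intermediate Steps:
$Q{\left(T \right)} = 2 - T$
$g{\left(H \right)} = H \left(8 + H\right)$ ($g{\left(H \right)} = \left(H + \left(6 + 2\right)\right) \left(H + \left(2 - 2\right)\right) = \left(H + 8\right) \left(H + \left(2 - 2\right)\right) = \left(8 + H\right) \left(H + 0\right) = \left(8 + H\right) H = H \left(8 + H\right)$)
$\left(-9 - \frac{1}{l}\right) g{\left(3 \right)} = \left(-9 - \frac{1}{-122}\right) 3 \left(8 + 3\right) = \left(-9 - - \frac{1}{122}\right) 3 \cdot 11 = \left(-9 + \frac{1}{122}\right) 33 = \left(- \frac{1097}{122}\right) 33 = - \frac{36201}{122}$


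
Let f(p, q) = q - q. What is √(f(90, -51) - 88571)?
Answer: I*√88571 ≈ 297.61*I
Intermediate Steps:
f(p, q) = 0
√(f(90, -51) - 88571) = √(0 - 88571) = √(-88571) = I*√88571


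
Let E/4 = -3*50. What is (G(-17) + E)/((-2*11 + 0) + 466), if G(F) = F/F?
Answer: -599/444 ≈ -1.3491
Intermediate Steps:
G(F) = 1
E = -600 (E = 4*(-3*50) = 4*(-150) = -600)
(G(-17) + E)/((-2*11 + 0) + 466) = (1 - 600)/((-2*11 + 0) + 466) = -599/((-22 + 0) + 466) = -599/(-22 + 466) = -599/444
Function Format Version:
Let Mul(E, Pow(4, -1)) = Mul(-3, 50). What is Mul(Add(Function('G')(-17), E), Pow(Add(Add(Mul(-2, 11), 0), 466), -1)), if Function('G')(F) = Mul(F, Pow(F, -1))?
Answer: Rational(-599, 444) ≈ -1.3491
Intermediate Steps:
Function('G')(F) = 1
E = -600 (E = Mul(4, Mul(-3, 50)) = Mul(4, -150) = -600)
Mul(Add(Function('G')(-17), E), Pow(Add(Add(Mul(-2, 11), 0), 466), -1)) = Mul(Add(1, -600), Pow(Add(Add(Mul(-2, 11), 0), 466), -1)) = Mul(-599, Pow(Add(Add(-22, 0), 466), -1)) = Mul(-599, Pow(Add(-22, 466), -1)) = Mul(-599, Pow(444, -1)) = Mul(-599, Rational(1, 444)) = Rational(-599, 444)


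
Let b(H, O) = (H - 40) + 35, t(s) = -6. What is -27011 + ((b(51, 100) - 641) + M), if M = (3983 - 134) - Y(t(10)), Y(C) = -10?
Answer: -23747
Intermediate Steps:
b(H, O) = -5 + H (b(H, O) = (-40 + H) + 35 = -5 + H)
M = 3859 (M = (3983 - 134) - 1*(-10) = 3849 + 10 = 3859)
-27011 + ((b(51, 100) - 641) + M) = -27011 + (((-5 + 51) - 641) + 3859) = -27011 + ((46 - 641) + 3859) = -27011 + (-595 + 3859) = -27011 + 3264 = -23747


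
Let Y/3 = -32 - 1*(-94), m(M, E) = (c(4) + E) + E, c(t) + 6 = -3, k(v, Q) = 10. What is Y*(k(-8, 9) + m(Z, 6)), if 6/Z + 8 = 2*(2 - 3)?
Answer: 2418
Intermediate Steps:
Z = -⅗ (Z = 6/(-8 + 2*(2 - 3)) = 6/(-8 + 2*(-1)) = 6/(-8 - 2) = 6/(-10) = 6*(-⅒) = -⅗ ≈ -0.60000)
c(t) = -9 (c(t) = -6 - 3 = -9)
m(M, E) = -9 + 2*E (m(M, E) = (-9 + E) + E = -9 + 2*E)
Y = 186 (Y = 3*(-32 - 1*(-94)) = 3*(-32 + 94) = 3*62 = 186)
Y*(k(-8, 9) + m(Z, 6)) = 186*(10 + (-9 + 2*6)) = 186*(10 + (-9 + 12)) = 186*(10 + 3) = 186*13 = 2418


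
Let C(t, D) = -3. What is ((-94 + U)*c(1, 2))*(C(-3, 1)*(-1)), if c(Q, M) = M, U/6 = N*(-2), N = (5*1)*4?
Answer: -2004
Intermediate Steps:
N = 20 (N = 5*4 = 20)
U = -240 (U = 6*(20*(-2)) = 6*(-40) = -240)
((-94 + U)*c(1, 2))*(C(-3, 1)*(-1)) = ((-94 - 240)*2)*(-3*(-1)) = -334*2*3 = -668*3 = -2004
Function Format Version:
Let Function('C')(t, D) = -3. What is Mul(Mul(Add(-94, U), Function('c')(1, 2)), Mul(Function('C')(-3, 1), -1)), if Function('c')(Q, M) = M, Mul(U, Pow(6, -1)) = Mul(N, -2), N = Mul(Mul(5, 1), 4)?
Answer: -2004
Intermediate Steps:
N = 20 (N = Mul(5, 4) = 20)
U = -240 (U = Mul(6, Mul(20, -2)) = Mul(6, -40) = -240)
Mul(Mul(Add(-94, U), Function('c')(1, 2)), Mul(Function('C')(-3, 1), -1)) = Mul(Mul(Add(-94, -240), 2), Mul(-3, -1)) = Mul(Mul(-334, 2), 3) = Mul(-668, 3) = -2004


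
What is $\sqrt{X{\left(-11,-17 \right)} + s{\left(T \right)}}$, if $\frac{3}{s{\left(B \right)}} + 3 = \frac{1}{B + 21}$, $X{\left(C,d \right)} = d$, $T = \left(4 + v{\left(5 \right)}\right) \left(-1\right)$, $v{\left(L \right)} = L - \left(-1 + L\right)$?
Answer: $\frac{11 i \sqrt{329}}{47} \approx 4.2451 i$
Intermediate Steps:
$v{\left(L \right)} = 1$
$T = -5$ ($T = \left(4 + 1\right) \left(-1\right) = 5 \left(-1\right) = -5$)
$s{\left(B \right)} = \frac{3}{-3 + \frac{1}{21 + B}}$ ($s{\left(B \right)} = \frac{3}{-3 + \frac{1}{B + 21}} = \frac{3}{-3 + \frac{1}{21 + B}}$)
$\sqrt{X{\left(-11,-17 \right)} + s{\left(T \right)}} = \sqrt{-17 + \frac{3 \left(-21 - -5\right)}{62 + 3 \left(-5\right)}} = \sqrt{-17 + \frac{3 \left(-21 + 5\right)}{62 - 15}} = \sqrt{-17 + 3 \cdot \frac{1}{47} \left(-16\right)} = \sqrt{-17 - \frac{48}{47}} = \sqrt{- \frac{847}{47}} = \frac{11 i \sqrt{329}}{47}$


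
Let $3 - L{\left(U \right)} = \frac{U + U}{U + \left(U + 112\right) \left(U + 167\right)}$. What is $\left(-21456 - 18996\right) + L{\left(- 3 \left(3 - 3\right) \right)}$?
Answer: $-40449$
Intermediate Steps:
$L{\left(U \right)} = 3 - \frac{2 U}{U + \left(112 + U\right) \left(167 + U\right)}$ ($L{\left(U \right)} = 3 - \frac{U + U}{U + \left(U + 112\right) \left(U + 167\right)} = 3 - \frac{2 U}{U + \left(112 + U\right) \left(167 + U\right)}$)
$\left(-21456 - 18996\right) + L{\left(- 3 \left(3 - 3\right) \right)} = \left(-21456 - 18996\right) + \frac{56112 + 3 \left(- 3 \left(3 - 3\right)\right)^{2} + 838 \left(- 3 \left(3 - 3\right)\right)}{18704 + \left(- 3 \left(3 - 3\right)\right)^{2} + 280 \left(- 3 \left(3 - 3\right)\right)} = -40452 + \frac{56112 + 3 \left(\left(-3\right) 0\right)^{2} + 838 \left(\left(-3\right) 0\right)}{18704 + \left(\left(-3\right) 0\right)^{2} + 280 \left(\left(-3\right) 0\right)} = -40452 + \frac{56112 + 3 \cdot 0^{2} + 838 \cdot 0}{18704 + 0^{2} + 280 \cdot 0} = -40452 + \frac{56112 + 3 \cdot 0 + 0}{18704 + 0 + 0} = -40452 + \frac{56112 + 0 + 0}{18704} = -40452 + \frac{1}{18704} \cdot 56112 = -40452 + 3 = -40449$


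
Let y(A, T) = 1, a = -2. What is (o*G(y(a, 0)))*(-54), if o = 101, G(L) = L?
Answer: -5454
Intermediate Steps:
(o*G(y(a, 0)))*(-54) = (101*1)*(-54) = 101*(-54) = -5454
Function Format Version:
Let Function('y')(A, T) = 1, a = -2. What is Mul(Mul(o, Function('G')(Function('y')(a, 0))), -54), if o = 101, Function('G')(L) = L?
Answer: -5454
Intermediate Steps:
Mul(Mul(o, Function('G')(Function('y')(a, 0))), -54) = Mul(Mul(101, 1), -54) = Mul(101, -54) = -5454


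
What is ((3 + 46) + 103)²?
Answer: 23104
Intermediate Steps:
((3 + 46) + 103)² = (49 + 103)² = 152² = 23104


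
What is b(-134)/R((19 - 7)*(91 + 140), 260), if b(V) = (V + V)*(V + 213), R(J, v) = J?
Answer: -5293/693 ≈ -7.6378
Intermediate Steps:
b(V) = 2*V*(213 + V) (b(V) = (2*V)*(213 + V) = 2*V*(213 + V))
b(-134)/R((19 - 7)*(91 + 140), 260) = (2*(-134)*(213 - 134))/(((19 - 7)*(91 + 140))) = (2*(-134)*79)/((12*231)) = -21172/2772 = -21172*1/2772 = -5293/693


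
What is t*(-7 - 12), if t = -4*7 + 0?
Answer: 532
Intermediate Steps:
t = -28 (t = -28 + 0 = -28)
t*(-7 - 12) = -28*(-7 - 12) = -28*(-19) = 532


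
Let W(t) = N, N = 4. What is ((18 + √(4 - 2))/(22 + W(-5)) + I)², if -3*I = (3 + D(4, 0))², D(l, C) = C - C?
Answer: (-60 + √2)²/676 ≈ 5.0774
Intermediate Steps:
D(l, C) = 0
W(t) = 4
I = -3 (I = -(3 + 0)²/3 = -⅓*3² = -⅓*9 = -3)
((18 + √(4 - 2))/(22 + W(-5)) + I)² = ((18 + √(4 - 2))/(22 + 4) - 3)² = ((18 + √2)/26 - 3)² = ((18 + √2)*(1/26) - 3)² = ((9/13 + √2/26) - 3)² = (-30/13 + √2/26)²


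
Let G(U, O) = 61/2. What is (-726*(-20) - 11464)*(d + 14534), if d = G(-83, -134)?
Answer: 44509112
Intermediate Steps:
G(U, O) = 61/2 (G(U, O) = 61*(½) = 61/2)
d = 61/2 ≈ 30.500
(-726*(-20) - 11464)*(d + 14534) = (-726*(-20) - 11464)*(61/2 + 14534) = (14520 - 11464)*(29129/2) = 3056*(29129/2) = 44509112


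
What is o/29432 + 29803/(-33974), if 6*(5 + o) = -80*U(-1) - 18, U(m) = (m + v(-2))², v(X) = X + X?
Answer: -333284383/374971038 ≈ -0.88883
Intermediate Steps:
v(X) = 2*X
U(m) = (-4 + m)² (U(m) = (m + 2*(-2))² = (m - 4)² = (-4 + m)²)
o = -1024/3 (o = -5 + (-80*(-4 - 1)² - 18)/6 = -5 + (-80*(-5)² - 18)/6 = -5 + (-80*25 - 18)/6 = -5 + (-2000 - 18)/6 = -5 + (⅙)*(-2018) = -5 - 1009/3 = -1024/3 ≈ -341.33)
o/29432 + 29803/(-33974) = -1024/3/29432 + 29803/(-33974) = -1024/3*1/29432 + 29803*(-1/33974) = -128/11037 - 29803/33974 = -333284383/374971038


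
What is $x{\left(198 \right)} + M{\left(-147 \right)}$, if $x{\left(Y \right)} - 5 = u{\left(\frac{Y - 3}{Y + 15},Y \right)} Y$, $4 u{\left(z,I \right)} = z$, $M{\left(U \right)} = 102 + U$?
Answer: $\frac{755}{142} \approx 5.3169$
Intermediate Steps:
$u{\left(z,I \right)} = \frac{z}{4}$
$x{\left(Y \right)} = 5 + \frac{Y \left(-3 + Y\right)}{4 \left(15 + Y\right)}$ ($x{\left(Y \right)} = 5 + \frac{\left(Y - 3\right) \frac{1}{Y + 15}}{4} Y = 5 + \frac{\left(-3 + Y\right) \frac{1}{15 + Y}}{4} Y = 5 + \frac{\frac{1}{15 + Y} \left(-3 + Y\right)}{4} Y = 5 + \frac{-3 + Y}{4 \left(15 + Y\right)} Y = 5 + \frac{Y \left(-3 + Y\right)}{4 \left(15 + Y\right)}$)
$x{\left(198 \right)} + M{\left(-147 \right)} = \frac{300 + 198^{2} + 17 \cdot 198}{4 \left(15 + 198\right)} + \left(102 - 147\right) = \frac{300 + 39204 + 3366}{4 \cdot 213} - 45 = \frac{1}{4} \cdot \frac{1}{213} \cdot 42870 - 45 = \frac{7145}{142} - 45 = \frac{755}{142}$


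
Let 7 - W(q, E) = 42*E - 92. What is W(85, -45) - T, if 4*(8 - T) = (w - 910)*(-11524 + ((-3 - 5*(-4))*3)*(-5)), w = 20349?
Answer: -228964057/4 ≈ -5.7241e+7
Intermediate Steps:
W(q, E) = 99 - 42*E (W(q, E) = 7 - (42*E - 92) = 7 - (-92 + 42*E) = 7 + (92 - 42*E) = 99 - 42*E)
T = 228972013/4 (T = 8 - (20349 - 910)*(-11524 + ((-3 - 5*(-4))*3)*(-5))/4 = 8 - 19439*(-11524 + ((-3 + 20)*3)*(-5))/4 = 8 - 19439*(-11524 + (17*3)*(-5))/4 = 8 - 19439*(-11524 + 51*(-5))/4 = 8 - 19439*(-11524 - 255)/4 = 8 - 19439*(-11779)/4 = 8 - 1/4*(-228971981) = 8 + 228971981/4 = 228972013/4 ≈ 5.7243e+7)
W(85, -45) - T = (99 - 42*(-45)) - 1*228972013/4 = (99 + 1890) - 228972013/4 = 1989 - 228972013/4 = -228964057/4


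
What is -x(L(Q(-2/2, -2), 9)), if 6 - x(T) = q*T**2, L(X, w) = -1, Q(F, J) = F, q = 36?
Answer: 30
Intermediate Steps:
x(T) = 6 - 36*T**2
-x(L(Q(-2/2, -2), 9)) = -(6 - 36*(-1)**2) = -(6 - 36*1) = -(6 - 36) = -1*(-30) = 30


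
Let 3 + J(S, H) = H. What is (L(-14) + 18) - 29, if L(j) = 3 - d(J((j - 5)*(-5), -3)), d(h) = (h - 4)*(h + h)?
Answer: -128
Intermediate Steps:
J(S, H) = -3 + H
d(h) = 2*h*(-4 + h) (d(h) = (-4 + h)*(2*h) = 2*h*(-4 + h))
L(j) = -117 (L(j) = 3 - 2*(-3 - 3)*(-4 + (-3 - 3)) = 3 - 2*(-6)*(-4 - 6) = 3 - 2*(-6)*(-10) = 3 - 1*120 = 3 - 120 = -117)
(L(-14) + 18) - 29 = (-117 + 18) - 29 = -99 - 29 = -128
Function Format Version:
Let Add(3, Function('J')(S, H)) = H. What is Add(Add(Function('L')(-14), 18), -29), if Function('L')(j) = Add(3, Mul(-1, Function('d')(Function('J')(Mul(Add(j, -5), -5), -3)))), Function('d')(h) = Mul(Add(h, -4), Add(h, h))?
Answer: -128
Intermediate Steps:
Function('J')(S, H) = Add(-3, H)
Function('d')(h) = Mul(2, h, Add(-4, h)) (Function('d')(h) = Mul(Add(-4, h), Mul(2, h)) = Mul(2, h, Add(-4, h)))
Function('L')(j) = -117 (Function('L')(j) = Add(3, Mul(-1, Mul(2, Add(-3, -3), Add(-4, Add(-3, -3))))) = Add(3, Mul(-1, Mul(2, -6, Add(-4, -6)))) = Add(3, Mul(-1, Mul(2, -6, -10))) = Add(3, Mul(-1, 120)) = Add(3, -120) = -117)
Add(Add(Function('L')(-14), 18), -29) = Add(Add(-117, 18), -29) = Add(-99, -29) = -128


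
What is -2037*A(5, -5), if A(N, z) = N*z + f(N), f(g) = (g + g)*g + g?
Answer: -61110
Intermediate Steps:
f(g) = g + 2*g² (f(g) = (2*g)*g + g = 2*g² + g = g + 2*g²)
A(N, z) = N*z + N*(1 + 2*N)
-2037*A(5, -5) = -10185*(1 - 5 + 2*5) = -10185*(1 - 5 + 10) = -10185*6 = -2037*30 = -61110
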